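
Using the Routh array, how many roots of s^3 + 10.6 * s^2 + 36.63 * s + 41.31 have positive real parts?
Routh array:
s^3: [1, 36.63]; s^2: [10.6, 41.31]; s^1: [32.7328]; s^0: [41.31]
First column: [1, 10.6, 32.7328, 41.31]. Sign changes = RHP roots = 0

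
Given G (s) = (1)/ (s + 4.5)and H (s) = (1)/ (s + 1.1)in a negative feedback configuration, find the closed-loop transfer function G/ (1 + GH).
Closed-loop T = G/(1+GH).
Numerator: G_num * H_den = s + 1.1.
Denominator: G_den * H_den + G_num * H_num = (s^2 + 5.6*s + 4.95) + (1) = s^2 + 5.6*s + 5.95.
T(s) = (s + 1.1)/(s^2 + 5.6*s + 5.95)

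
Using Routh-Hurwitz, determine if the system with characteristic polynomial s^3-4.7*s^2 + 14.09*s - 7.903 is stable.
Routh array:
s^3: [1, 14.09]; s^2: [-4.7, -7.903]; s^1: [12.4085]; s^0: [-7.903]
First column: [1, -4.7, 12.4085, -7.903]. Sign changes = 3.
No, unstable (3 RHP root(s))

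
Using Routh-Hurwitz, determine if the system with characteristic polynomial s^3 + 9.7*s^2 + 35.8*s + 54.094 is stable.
Routh array:
s^3: [1, 35.8]; s^2: [9.7, 54.094]; s^1: [30.2233]; s^0: [54.094]
First column: [1, 9.7, 30.2233, 54.094]. Sign changes = 0.
Yes, stable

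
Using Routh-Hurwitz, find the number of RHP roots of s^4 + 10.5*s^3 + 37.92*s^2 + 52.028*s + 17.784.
Routh array:
s^4: [1, 37.92, 17.784]; s^3: [10.5, 52.028]; s^2: [32.965, 17.784]; s^1: [46.3634]; s^0: [17.784]
First column: [1, 10.5, 32.965, 46.3634, 17.784]. Sign changes = RHP roots = 0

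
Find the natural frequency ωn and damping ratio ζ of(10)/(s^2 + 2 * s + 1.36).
Underdamped: complex pole -1 + 0.6j. ωn = |pole| = 1.166, ζ = -Re(pole)/ωn = 0.8575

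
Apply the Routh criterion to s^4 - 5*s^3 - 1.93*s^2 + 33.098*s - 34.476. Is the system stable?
Routh array:
s^4: [1, -1.93, -34.476]; s^3: [-5, 33.098]; s^2: [4.6896, -34.476]; s^1: [-3.65993]; s^0: [-34.476]
First column: [1, -5, 4.6896, -3.65993, -34.476]. Sign changes = 3.
No, unstable (3 RHP root(s))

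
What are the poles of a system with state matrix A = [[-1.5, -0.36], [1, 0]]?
Eigenvalues solve det(λI - A) = 0.
Characteristic polynomial: λ^2 + 1.5*λ + 0.36 = 0.
Factor: (λ + 0.3)(λ + 1.2) = 0.
Roots: -0.3, -1.2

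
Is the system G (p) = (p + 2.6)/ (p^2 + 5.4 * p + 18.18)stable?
Denominator: p^2 + 5.4*p + 18.18. Poles: -2.7 + 3.3j, -2.7 - 3.3j. All Re(p)<0: Yes (stable)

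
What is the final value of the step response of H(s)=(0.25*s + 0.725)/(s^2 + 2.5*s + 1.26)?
FVT: lim_{t→∞} y(t) = lim_{s→0} s*Y(s) where Y(s) = H(s)/s.
= lim_{s→0} H(s) = H(0) = num(0)/den(0) = 0.725/1.26 = 0.5754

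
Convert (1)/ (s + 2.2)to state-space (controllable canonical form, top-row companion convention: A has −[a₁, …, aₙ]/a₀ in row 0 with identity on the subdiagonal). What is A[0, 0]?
Reachable canonical form for den = s + 2.2: top row of A = -[a₁,a₂,...,aₙ]/a₀, ones on the subdiagonal, zeros elsewhere.
A = [[-2.2]].
A[0,0] = -2.2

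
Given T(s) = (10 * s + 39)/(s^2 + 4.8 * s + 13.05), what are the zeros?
Set numerator = 0: 10*s + 39 = 0 → Zeros: -3.9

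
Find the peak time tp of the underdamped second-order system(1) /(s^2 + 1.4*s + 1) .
Standard form: ωn²/(s²+2ζωn·s+ωn²) → ωn = 1, ζ = 0.7.
ωd = ωn·√(1-ζ²) = 1·√(1-0.7²) = 0.7141.
tp = π/ωd = π/0.7141 = 4.399 s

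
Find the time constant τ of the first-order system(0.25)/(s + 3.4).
First-order system: τ = -1/pole. Pole = -3.4. τ = -1/(-3.4) = 0.2941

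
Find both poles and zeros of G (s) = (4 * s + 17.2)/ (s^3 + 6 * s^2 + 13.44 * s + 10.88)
Set denominator = 0: s^3 + 6*s^2 + 13.44*s + 10.88 = (s + 2)(s^2 + 4*s + 5.44) = 0 → Poles: -2, -2 + 1.2j, -2 - 1.2j
Set numerator = 0: 4*s + 17.2 = 0 → Zeros: -4.3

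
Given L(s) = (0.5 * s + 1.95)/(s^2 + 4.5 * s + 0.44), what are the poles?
Set denominator = 0: s^2 + 4.5*s + 0.44 = (s + 4.4)(s + 0.1) = 0 → Poles: -0.1, -4.4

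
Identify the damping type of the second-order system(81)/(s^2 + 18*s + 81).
Standard form: ωn²/(s²+2ζωn·s+ωn²) gives ωn=9, ζ=1.
Critically damped (ζ = 1)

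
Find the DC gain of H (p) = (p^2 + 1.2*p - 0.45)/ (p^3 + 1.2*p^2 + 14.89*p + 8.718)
DC gain = H(0) = num(0)/den(0) = -0.45/8.718 = -0.05162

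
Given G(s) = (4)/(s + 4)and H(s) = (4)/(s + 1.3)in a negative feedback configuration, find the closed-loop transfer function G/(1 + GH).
Closed-loop T = G/(1+GH).
Numerator: G_num * H_den = 4*s + 5.2.
Denominator: G_den * H_den + G_num * H_num = (s^2 + 5.3*s + 5.2) + (16) = s^2 + 5.3*s + 21.2.
T(s) = (4*s + 5.2)/(s^2 + 5.3*s + 21.2)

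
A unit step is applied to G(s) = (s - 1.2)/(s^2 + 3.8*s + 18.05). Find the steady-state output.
FVT: lim_{t→∞} y(t) = lim_{s→0} s*Y(s) where Y(s) = G(s)/s.
= lim_{s→0} G(s) = G(0) = num(0)/den(0) = -1.2/18.05 = -0.06648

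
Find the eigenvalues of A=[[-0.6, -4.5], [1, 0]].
Eigenvalues solve det(λI - A) = 0.
Characteristic polynomial: λ^2 + 0.6*λ + 4.5 = 0.
Roots: -0.3 + 2.1j, -0.3 - 2.1j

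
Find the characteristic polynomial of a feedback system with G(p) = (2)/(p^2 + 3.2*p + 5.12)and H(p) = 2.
Characteristic poly = G_den * H_den + G_num * H_num = (p^2 + 3.2*p + 5.12) + (4) = p^2 + 3.2*p + 9.12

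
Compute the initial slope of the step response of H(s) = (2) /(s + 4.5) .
IVT: y'(0⁺) = lim_{s→∞} s²·Y(s) = lim_{s→∞} s·H(s).
deg(num) = 0, deg(den) = 1, relative degree = 1, so s·H(s) → (leading num)/(leading den) = 2/1 = 2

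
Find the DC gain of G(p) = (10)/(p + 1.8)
DC gain = G(0) = num(0)/den(0) = 10/1.8 = 5.556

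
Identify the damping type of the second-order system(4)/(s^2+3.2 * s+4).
Standard form: ωn²/(s²+2ζωn·s+ωn²) gives ωn=2, ζ=0.8.
Underdamped (ζ = 0.8 < 1)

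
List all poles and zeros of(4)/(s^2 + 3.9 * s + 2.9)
Set denominator = 0: s^2 + 3.9*s + 2.9 = (s + 1)(s + 2.9) = 0 → Poles: -1, -2.9
Numerator is a nonzero constant (4) → Zeros: none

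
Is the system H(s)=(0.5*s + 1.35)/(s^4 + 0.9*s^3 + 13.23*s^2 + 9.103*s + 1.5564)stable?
Denominator: s^4 + 0.9*s^3 + 13.23*s^2 + 9.103*s + 1.5564 = (s + 0.3)(s + 0.4)(s^2 + 0.2*s + 12.97). Poles: -0.1 + 3.6j, -0.1 - 3.6j, -0.3, -0.4. All Re(p)<0: Yes (stable)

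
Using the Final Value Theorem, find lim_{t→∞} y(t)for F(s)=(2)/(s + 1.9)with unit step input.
FVT: lim_{t→∞} y(t) = lim_{s→0} s*Y(s) where Y(s) = F(s)/s.
= lim_{s→0} F(s) = F(0) = num(0)/den(0) = 2/1.9 = 1.053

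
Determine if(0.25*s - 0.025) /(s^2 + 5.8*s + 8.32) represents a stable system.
Denominator: s^2 + 5.8*s + 8.32 = (s + 2.6)(s + 3.2). Poles: -2.6, -3.2. All Re(p)<0: Yes (stable)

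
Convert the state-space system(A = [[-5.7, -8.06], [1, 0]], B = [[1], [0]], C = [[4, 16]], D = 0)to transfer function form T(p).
T(p) = C(pI - A)⁻¹B + D.
Characteristic polynomial det(pI - A) = p^2 + 5.7*p + 8.06.
Numerator from C·adj(pI-A)·B + D·det(pI-A) = 4*p + 16.
T(p) = (4*p + 16)/(p^2 + 5.7*p + 8.06)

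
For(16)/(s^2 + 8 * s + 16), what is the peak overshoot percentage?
Standard form: ωn²/(s²+2ζωn·s+ωn²) → ωn = 4, ζ = 1.
ζ ≥ 1, so the response is non-oscillatory: peak overshoot = 0%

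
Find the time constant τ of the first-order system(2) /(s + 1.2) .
First-order system: τ = -1/pole. Pole = -1.2. τ = -1/(-1.2) = 0.8333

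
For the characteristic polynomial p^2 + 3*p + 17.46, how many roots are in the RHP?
Poles: -1.5 + 3.9j, -1.5 - 3.9j. RHP poles (Re>0): 0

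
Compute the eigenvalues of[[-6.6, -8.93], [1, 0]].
Eigenvalues solve det(λI - A) = 0.
Characteristic polynomial: λ^2 + 6.6*λ + 8.93 = 0.
Factor: (λ + 1.9)(λ + 4.7) = 0.
Roots: -1.9, -4.7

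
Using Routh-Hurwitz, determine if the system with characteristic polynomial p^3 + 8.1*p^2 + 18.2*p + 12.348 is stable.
Routh array:
p^3: [1, 18.2]; p^2: [8.1, 12.348]; p^1: [16.6756]; p^0: [12.348]
First column: [1, 8.1, 16.6756, 12.348]. Sign changes = 0.
Yes, stable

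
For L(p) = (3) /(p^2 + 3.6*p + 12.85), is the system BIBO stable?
Denominator: p^2 + 3.6*p + 12.85. Poles: -1.8 + 3.1j, -1.8 - 3.1j. All Re(p)<0: Yes (stable)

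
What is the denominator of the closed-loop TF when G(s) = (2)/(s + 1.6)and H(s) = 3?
Characteristic poly = G_den * H_den + G_num * H_num = (s + 1.6) + (6) = s + 7.6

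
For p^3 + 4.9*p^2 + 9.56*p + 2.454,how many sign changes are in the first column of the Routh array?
Routh array:
p^3: [1, 9.56]; p^2: [4.9, 2.454]; p^1: [9.05918]; p^0: [2.454]
First column: [1, 4.9, 9.05918, 2.454]. Sign changes = 0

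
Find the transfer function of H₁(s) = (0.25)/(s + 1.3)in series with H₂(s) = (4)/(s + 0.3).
Series: H = H₁ · H₂ = (n₁·n₂)/(d₁·d₂).
Num: n₁·n₂ = 1. Den: d₁·d₂ = s^2 + 1.6*s + 0.39.
H(s) = (1)/(s^2 + 1.6*s + 0.39)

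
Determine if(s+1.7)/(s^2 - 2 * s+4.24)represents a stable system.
Denominator: s^2 - 2*s + 4.24. Poles: 1 + 1.8j, 1 - 1.8j. All Re(p)<0: No (unstable)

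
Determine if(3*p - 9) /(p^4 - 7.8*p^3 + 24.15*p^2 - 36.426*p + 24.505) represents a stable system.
Denominator: p^4 - 7.8*p^3 + 24.15*p^2 - 36.426*p + 24.505 = (p^2 - 5.2*p + 7.25)(p^2 - 2.6*p + 3.38). Poles: 1.3 + 1.3j, 1.3 - 1.3j, 2.6 + 0.7j, 2.6 - 0.7j. All Re(p)<0: No (unstable)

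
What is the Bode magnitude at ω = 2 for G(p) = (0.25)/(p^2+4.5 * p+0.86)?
Substitute p = j*2: G(j2) = -0.0086397 - 0.0247635j.
|G(j2)| = sqrt(Re² + Im²) = 0.02623.
20*log₁₀(0.02623) = -31.62 dB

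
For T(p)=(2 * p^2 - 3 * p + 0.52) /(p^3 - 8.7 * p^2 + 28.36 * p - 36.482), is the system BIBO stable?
Denominator: p^3 - 8.7*p^2 + 28.36*p - 36.482 = (p - 3.7)(p^2 - 5*p + 9.86). Poles: 2.5 + 1.9j, 2.5 - 1.9j, 3.7. All Re(p)<0: No (unstable)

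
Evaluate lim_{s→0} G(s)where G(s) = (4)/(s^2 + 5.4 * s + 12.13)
DC gain = G(0) = num(0)/den(0) = 4/12.13 = 0.3298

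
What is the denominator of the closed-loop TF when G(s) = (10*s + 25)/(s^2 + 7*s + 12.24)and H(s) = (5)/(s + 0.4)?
Characteristic poly = G_den * H_den + G_num * H_num = (s^3 + 7.4*s^2 + 15.04*s + 4.896) + (50*s + 125) = s^3 + 7.4*s^2 + 65.04*s + 129.896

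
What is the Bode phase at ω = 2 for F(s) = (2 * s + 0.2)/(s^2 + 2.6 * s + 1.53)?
Substitute s = j*2: F(j2) = 0.612717 - 0.329502j.
∠F(j2) = atan2(Im, Re) = atan2(-0.329502, 0.612717) = -28.27°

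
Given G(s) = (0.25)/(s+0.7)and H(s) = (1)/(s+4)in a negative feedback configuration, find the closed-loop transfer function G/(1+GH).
Closed-loop T = G/(1+GH).
Numerator: G_num * H_den = 0.25*s + 1.
Denominator: G_den * H_den + G_num * H_num = (s^2 + 4.7*s + 2.8) + (0.25) = s^2 + 4.7*s + 3.05.
T(s) = (0.25*s + 1)/(s^2 + 4.7*s + 3.05)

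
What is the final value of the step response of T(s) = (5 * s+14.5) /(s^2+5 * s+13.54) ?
FVT: lim_{t→∞} y(t) = lim_{s→0} s*Y(s) where Y(s) = T(s)/s.
= lim_{s→0} T(s) = T(0) = num(0)/den(0) = 14.5/13.54 = 1.071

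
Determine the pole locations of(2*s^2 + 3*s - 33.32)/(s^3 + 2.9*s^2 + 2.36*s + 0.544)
Set denominator = 0: s^3 + 2.9*s^2 + 2.36*s + 0.544 = (s + 0.8)(s + 1.7)(s + 0.4) = 0 → Poles: -0.4, -0.8, -1.7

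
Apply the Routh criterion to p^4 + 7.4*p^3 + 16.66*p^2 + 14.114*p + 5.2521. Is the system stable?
Routh array:
p^4: [1, 16.66, 5.2521]; p^3: [7.4, 14.114]; p^2: [14.7527, 5.2521]; p^1: [11.4795]; p^0: [5.2521]
First column: [1, 7.4, 14.7527, 11.4795, 5.2521]. Sign changes = 0.
Yes, stable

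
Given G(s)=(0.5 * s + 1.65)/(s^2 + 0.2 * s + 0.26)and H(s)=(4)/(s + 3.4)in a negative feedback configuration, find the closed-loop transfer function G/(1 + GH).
Closed-loop T = G/(1+GH).
Numerator: G_num * H_den = 0.5*s^2 + 3.35*s + 5.61.
Denominator: G_den * H_den + G_num * H_num = (s^3 + 3.6*s^2 + 0.94*s + 0.884) + (2*s + 6.6) = s^3 + 3.6*s^2 + 2.94*s + 7.484.
T(s) = (0.5*s^2 + 3.35*s + 5.61)/(s^3 + 3.6*s^2 + 2.94*s + 7.484)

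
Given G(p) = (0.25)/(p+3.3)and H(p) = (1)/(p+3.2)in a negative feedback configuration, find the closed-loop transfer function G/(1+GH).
Closed-loop T = G/(1+GH).
Numerator: G_num * H_den = 0.25*p + 0.8.
Denominator: G_den * H_den + G_num * H_num = (p^2 + 6.5*p + 10.56) + (0.25) = p^2 + 6.5*p + 10.81.
T(p) = (0.25*p + 0.8)/(p^2 + 6.5*p + 10.81)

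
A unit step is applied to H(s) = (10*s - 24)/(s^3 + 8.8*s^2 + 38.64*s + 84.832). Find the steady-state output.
FVT: lim_{t→∞} y(t) = lim_{s→0} s*Y(s) where Y(s) = H(s)/s.
= lim_{s→0} H(s) = H(0) = num(0)/den(0) = -24/84.832 = -0.2829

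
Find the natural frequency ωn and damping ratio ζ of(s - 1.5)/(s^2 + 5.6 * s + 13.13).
Underdamped: complex pole -2.8 + 2.3j. ωn = |pole| = 3.624, ζ = -Re(pole)/ωn = 0.7727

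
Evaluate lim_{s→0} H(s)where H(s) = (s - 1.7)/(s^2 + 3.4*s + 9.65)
DC gain = H(0) = num(0)/den(0) = -1.7/9.65 = -0.1762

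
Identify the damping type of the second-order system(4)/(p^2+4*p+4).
Standard form: ωn²/(p²+2ζωn·p+ωn²) gives ωn=2, ζ=1.
Critically damped (ζ = 1)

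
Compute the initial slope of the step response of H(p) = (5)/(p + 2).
IVT: y'(0⁺) = lim_{p→∞} p²·Y(p) = lim_{p→∞} p·H(p).
deg(num) = 0, deg(den) = 1, relative degree = 1, so p·H(p) → (leading num)/(leading den) = 5/1 = 5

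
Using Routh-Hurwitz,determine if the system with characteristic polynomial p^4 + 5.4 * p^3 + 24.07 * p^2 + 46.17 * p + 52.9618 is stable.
Routh array:
p^4: [1, 24.07, 52.9618]; p^3: [5.4, 46.17]; p^2: [15.52, 52.9618]; p^1: [27.7426]; p^0: [52.9618]
First column: [1, 5.4, 15.52, 27.7426, 52.9618]. Sign changes = 0.
Yes, stable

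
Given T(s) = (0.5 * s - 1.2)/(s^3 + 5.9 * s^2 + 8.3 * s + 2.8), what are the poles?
Set denominator = 0: s^3 + 5.9*s^2 + 8.3*s + 2.8 = (s + 0.5)(s + 1.4)(s + 4) = 0 → Poles: -0.5, -1.4, -4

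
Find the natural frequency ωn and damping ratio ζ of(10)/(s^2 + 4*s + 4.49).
Underdamped: complex pole -2 + 0.7j. ωn = |pole| = 2.119, ζ = -Re(pole)/ωn = 0.9439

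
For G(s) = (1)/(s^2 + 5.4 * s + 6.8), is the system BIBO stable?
Denominator: s^2 + 5.4*s + 6.8 = (s + 3.4)(s + 2). Poles: -2, -3.4. All Re(p)<0: Yes (stable)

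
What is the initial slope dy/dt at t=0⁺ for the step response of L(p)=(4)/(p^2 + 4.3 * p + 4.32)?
IVT: y'(0⁺) = lim_{p→∞} p²·Y(p) = lim_{p→∞} p·L(p).
deg(num) = 0, deg(den) = 2, relative degree = 2 ≥ 2, so p·L(p) → 0. Initial slope = 0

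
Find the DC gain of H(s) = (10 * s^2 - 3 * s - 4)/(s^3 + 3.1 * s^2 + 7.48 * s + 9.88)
DC gain = H(0) = num(0)/den(0) = -4/9.88 = -0.4049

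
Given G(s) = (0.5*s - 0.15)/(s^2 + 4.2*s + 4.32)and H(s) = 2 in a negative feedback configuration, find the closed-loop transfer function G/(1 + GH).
Closed-loop T = G/(1+GH).
Numerator: G_num * H_den = 0.5*s - 0.15.
Denominator: G_den * H_den + G_num * H_num = (s^2 + 4.2*s + 4.32) + (s - 0.3) = s^2 + 5.2*s + 4.02.
T(s) = (0.5*s - 0.15)/(s^2 + 5.2*s + 4.02)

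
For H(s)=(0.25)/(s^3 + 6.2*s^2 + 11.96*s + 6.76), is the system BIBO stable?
Denominator: s^3 + 6.2*s^2 + 11.96*s + 6.76 = (s + 1)(s + 2.6)(s + 2.6). Poles: -1, -2.6, -2.6. All Re(p)<0: Yes (stable)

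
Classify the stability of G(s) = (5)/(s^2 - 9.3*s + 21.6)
Denominator: s^2 - 9.3*s + 21.6 = (s - 4.8)(s - 4.5). Poles: 4.5, 4.8. Unstable (2 pole(s) in RHP)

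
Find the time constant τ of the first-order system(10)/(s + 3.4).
First-order system: τ = -1/pole. Pole = -3.4. τ = -1/(-3.4) = 0.2941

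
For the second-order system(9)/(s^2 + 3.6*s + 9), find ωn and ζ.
Standard form: ωn²/(s²+2ζωn·s+ωn²).
const=9=ωn² → ωn=3, s coeff=3.6=2ζωn → ζ=0.6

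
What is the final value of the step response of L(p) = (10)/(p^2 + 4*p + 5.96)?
FVT: lim_{t→∞} y(t) = lim_{p→0} p*Y(p) where Y(p) = L(p)/p.
= lim_{p→0} L(p) = L(0) = num(0)/den(0) = 10/5.96 = 1.678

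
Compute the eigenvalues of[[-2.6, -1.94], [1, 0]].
Eigenvalues solve det(λI - A) = 0.
Characteristic polynomial: λ^2 + 2.6*λ + 1.94 = 0.
Roots: -1.3 + 0.5j, -1.3 - 0.5j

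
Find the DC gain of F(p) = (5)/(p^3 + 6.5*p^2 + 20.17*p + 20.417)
DC gain = F(0) = num(0)/den(0) = 5/20.417 = 0.2449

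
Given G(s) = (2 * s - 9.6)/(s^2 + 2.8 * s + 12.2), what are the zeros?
Set numerator = 0: 2*s - 9.6 = 0 → Zeros: 4.8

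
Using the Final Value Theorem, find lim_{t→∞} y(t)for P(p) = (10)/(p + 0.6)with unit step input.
FVT: lim_{t→∞} y(t) = lim_{p→0} p*Y(p) where Y(p) = P(p)/p.
= lim_{p→0} P(p) = P(0) = num(0)/den(0) = 10/0.6 = 16.67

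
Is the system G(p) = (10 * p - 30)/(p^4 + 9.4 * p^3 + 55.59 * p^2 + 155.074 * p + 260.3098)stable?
Denominator: p^4 + 9.4*p^3 + 55.59*p^2 + 155.074*p + 260.3098 = (p^2 + 5*p + 21.46)(p^2 + 4.4*p + 12.13). Poles: -2.2 + 2.7j, -2.2 - 2.7j, -2.5 + 3.9j, -2.5 - 3.9j. All Re(p)<0: Yes (stable)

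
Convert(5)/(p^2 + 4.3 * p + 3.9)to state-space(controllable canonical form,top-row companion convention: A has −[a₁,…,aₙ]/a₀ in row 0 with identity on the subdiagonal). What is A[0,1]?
Reachable canonical form for den = p^2 + 4.3*p + 3.9: top row of A = -[a₁,a₂,...,aₙ]/a₀, ones on the subdiagonal, zeros elsewhere.
A = [[-4.3, -3.9], [1, 0]].
A[0,1] = -3.9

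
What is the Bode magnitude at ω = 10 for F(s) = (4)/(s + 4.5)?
Substitute s = j*10: F(j10) = 0.149688 - 0.33264j.
|F(j10)| = sqrt(Re² + Im²) = 0.3648.
20*log₁₀(0.3648) = -8.76 dB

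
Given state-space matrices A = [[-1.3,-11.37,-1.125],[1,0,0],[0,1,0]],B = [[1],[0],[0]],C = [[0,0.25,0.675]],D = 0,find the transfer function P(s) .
P(s) = C(sI - A)⁻¹B + D.
Characteristic polynomial det(sI - A) = s^3 + 1.3*s^2 + 11.37*s + 1.125.
Numerator from C·adj(sI-A)·B + D·det(sI-A) = 0.25*s + 0.675.
P(s) = (0.25*s + 0.675)/(s^3 + 1.3*s^2 + 11.37*s + 1.125)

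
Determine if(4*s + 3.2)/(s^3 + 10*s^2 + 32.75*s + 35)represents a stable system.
Denominator: s^3 + 10*s^2 + 32.75*s + 35 = (s + 4)(s + 3.5)(s + 2.5). Poles: -2.5, -3.5, -4. All Re(p)<0: Yes (stable)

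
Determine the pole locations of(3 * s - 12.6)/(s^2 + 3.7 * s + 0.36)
Set denominator = 0: s^2 + 3.7*s + 0.36 = (s + 0.1)(s + 3.6) = 0 → Poles: -0.1, -3.6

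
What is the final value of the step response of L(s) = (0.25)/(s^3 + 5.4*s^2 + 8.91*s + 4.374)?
FVT: lim_{t→∞} y(t) = lim_{s→0} s*Y(s) where Y(s) = L(s)/s.
= lim_{s→0} L(s) = L(0) = num(0)/den(0) = 0.25/4.374 = 0.05716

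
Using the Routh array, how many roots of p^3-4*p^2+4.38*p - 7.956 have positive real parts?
Routh array:
p^3: [1, 4.38]; p^2: [-4, -7.956]; p^1: [2.391]; p^0: [-7.956]
First column: [1, -4, 2.391, -7.956]. Sign changes = RHP roots = 3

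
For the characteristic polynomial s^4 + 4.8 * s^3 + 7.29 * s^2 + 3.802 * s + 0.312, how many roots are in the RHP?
s^4 + 4.8*s^3 + 7.29*s^2 + 3.802*s + 0.312 = (s + 0.1)(s + 2.4)(s + 1)(s + 1.3). Poles: -0.1, -1, -1.3, -2.4. RHP poles (Re>0): 0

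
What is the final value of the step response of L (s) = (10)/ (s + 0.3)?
FVT: lim_{t→∞} y(t) = lim_{s→0} s*Y(s) where Y(s) = L(s)/s.
= lim_{s→0} L(s) = L(0) = num(0)/den(0) = 10/0.3 = 33.33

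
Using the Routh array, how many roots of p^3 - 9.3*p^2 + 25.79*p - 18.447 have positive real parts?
Routh array:
p^3: [1, 25.79]; p^2: [-9.3, -18.447]; p^1: [23.8065]; p^0: [-18.447]
First column: [1, -9.3, 23.8065, -18.447]. Sign changes = RHP roots = 3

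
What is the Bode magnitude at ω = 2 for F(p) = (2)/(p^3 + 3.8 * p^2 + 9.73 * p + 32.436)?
Substitute p = j*2: F(j2) = 0.0804647 - 0.0535j.
|F(j2)| = sqrt(Re² + Im²) = 0.09663.
20*log₁₀(0.09663) = -20.30 dB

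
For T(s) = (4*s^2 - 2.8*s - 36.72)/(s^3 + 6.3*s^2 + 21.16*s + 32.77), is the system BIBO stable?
Denominator: s^3 + 6.3*s^2 + 21.16*s + 32.77 = (s + 2.9)(s^2 + 3.4*s + 11.3). Poles: -1.7 + 2.9j, -1.7 - 2.9j, -2.9. All Re(p)<0: Yes (stable)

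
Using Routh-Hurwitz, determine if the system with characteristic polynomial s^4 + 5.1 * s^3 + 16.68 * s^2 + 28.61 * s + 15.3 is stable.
Routh array:
s^4: [1, 16.68, 15.3]; s^3: [5.1, 28.61]; s^2: [11.0702, 15.3]; s^1: [21.5613]; s^0: [15.3]
First column: [1, 5.1, 11.0702, 21.5613, 15.3]. Sign changes = 0.
Yes, stable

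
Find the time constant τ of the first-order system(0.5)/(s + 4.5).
First-order system: τ = -1/pole. Pole = -4.5. τ = -1/(-4.5) = 0.2222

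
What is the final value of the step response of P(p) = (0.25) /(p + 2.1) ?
FVT: lim_{t→∞} y(t) = lim_{p→0} p*Y(p) where Y(p) = P(p)/p.
= lim_{p→0} P(p) = P(0) = num(0)/den(0) = 0.25/2.1 = 0.119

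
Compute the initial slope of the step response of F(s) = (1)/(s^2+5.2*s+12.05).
IVT: y'(0⁺) = lim_{s→∞} s²·Y(s) = lim_{s→∞} s·F(s).
deg(num) = 0, deg(den) = 2, relative degree = 2 ≥ 2, so s·F(s) → 0. Initial slope = 0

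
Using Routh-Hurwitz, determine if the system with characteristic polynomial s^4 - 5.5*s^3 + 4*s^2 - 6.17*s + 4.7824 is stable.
Routh array:
s^4: [1, 4, 4.7824]; s^3: [-5.5, -6.17]; s^2: [2.87818, 4.7824]; s^1: [2.96883]; s^0: [4.7824]
First column: [1, -5.5, 2.87818, 2.96883, 4.7824]. Sign changes = 2.
No, unstable (2 RHP root(s))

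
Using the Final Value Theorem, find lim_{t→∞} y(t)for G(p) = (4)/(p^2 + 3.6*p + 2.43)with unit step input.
FVT: lim_{t→∞} y(t) = lim_{p→0} p*Y(p) where Y(p) = G(p)/p.
= lim_{p→0} G(p) = G(0) = num(0)/den(0) = 4/2.43 = 1.646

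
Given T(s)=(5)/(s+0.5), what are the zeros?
Numerator is a nonzero constant (5) → Zeros: none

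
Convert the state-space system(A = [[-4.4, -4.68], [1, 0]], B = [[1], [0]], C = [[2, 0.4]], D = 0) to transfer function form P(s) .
P(s) = C(sI - A)⁻¹B + D.
Characteristic polynomial det(sI - A) = s^2 + 4.4*s + 4.68.
Numerator from C·adj(sI-A)·B + D·det(sI-A) = 2*s + 0.4.
P(s) = (2*s + 0.4)/(s^2 + 4.4*s + 4.68)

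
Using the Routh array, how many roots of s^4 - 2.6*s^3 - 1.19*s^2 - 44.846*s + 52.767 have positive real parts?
Routh array:
s^4: [1, -1.19, 52.767]; s^3: [-2.6, -44.846]; s^2: [-18.4385, 52.767]; s^1: [-52.2867]; s^0: [52.767]
First column: [1, -2.6, -18.4385, -52.2867, 52.767]. Sign changes = RHP roots = 2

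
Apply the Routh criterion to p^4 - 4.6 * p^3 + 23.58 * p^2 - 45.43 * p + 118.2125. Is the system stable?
Routh array:
p^4: [1, 23.58, 118.2125]; p^3: [-4.6, -45.43]; p^2: [13.7039, 118.2125]; p^1: [-5.74955]; p^0: [118.2125]
First column: [1, -4.6, 13.7039, -5.74955, 118.2125]. Sign changes = 4.
No, unstable (4 RHP root(s))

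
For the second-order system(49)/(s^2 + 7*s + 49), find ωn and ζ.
Standard form: ωn²/(s²+2ζωn·s+ωn²).
const=49=ωn² → ωn=7, s coeff=7=2ζωn → ζ=0.5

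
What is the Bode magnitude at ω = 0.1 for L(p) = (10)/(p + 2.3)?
Substitute p = j*0.1: L(j0.1) = 4.33962 - 0.188679j.
|L(j0.1)| = sqrt(Re² + Im²) = 4.344.
20*log₁₀(4.344) = 12.76 dB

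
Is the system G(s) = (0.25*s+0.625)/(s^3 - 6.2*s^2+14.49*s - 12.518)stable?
Denominator: s^3 - 6.2*s^2 + 14.49*s - 12.518 = (s - 2.2)(s^2 - 4*s + 5.69). Poles: 2 + 1.3j, 2 - 1.3j, 2.2. All Re(p)<0: No (unstable)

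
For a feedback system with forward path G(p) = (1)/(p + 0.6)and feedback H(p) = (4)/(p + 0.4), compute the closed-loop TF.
Closed-loop T = G/(1+GH).
Numerator: G_num * H_den = p + 0.4.
Denominator: G_den * H_den + G_num * H_num = (p^2 + p + 0.24) + (4) = p^2 + p + 4.24.
T(p) = (p + 0.4)/(p^2 + p + 4.24)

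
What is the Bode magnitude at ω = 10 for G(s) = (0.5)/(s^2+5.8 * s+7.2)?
Substitute s = j*10: G(j10) = -0.00387447 - 0.00242154j.
|G(j10)| = sqrt(Re² + Im²) = 0.004569.
20*log₁₀(0.004569) = -46.80 dB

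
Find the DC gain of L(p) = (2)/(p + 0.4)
DC gain = L(0) = num(0)/den(0) = 2/0.4 = 5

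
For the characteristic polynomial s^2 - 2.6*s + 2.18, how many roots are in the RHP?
Poles: 1.3 + 0.7j, 1.3 - 0.7j. RHP poles (Re>0): 2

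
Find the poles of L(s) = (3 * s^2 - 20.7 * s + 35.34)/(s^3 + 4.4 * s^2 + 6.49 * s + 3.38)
Set denominator = 0: s^3 + 4.4*s^2 + 6.49*s + 3.38 = (s + 2)(s^2 + 2.4*s + 1.69) = 0 → Poles: -1.2 + 0.5j, -1.2 - 0.5j, -2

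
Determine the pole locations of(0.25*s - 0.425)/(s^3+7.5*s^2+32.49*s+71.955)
Set denominator = 0: s^3 + 7.5*s^2 + 32.49*s + 71.955 = (s + 3.9)(s^2 + 3.6*s + 18.45) = 0 → Poles: -1.8 + 3.9j, -1.8 - 3.9j, -3.9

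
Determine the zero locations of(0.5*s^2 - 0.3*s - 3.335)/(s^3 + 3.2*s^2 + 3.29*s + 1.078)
Set numerator = 0: 0.5*s^2 - 0.3*s - 3.335 = 0.5*(s + 2.3)(s - 2.9) = 0 → Zeros: -2.3, 2.9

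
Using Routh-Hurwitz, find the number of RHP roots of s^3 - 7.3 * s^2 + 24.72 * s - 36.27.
Routh array:
s^3: [1, 24.72]; s^2: [-7.3, -36.27]; s^1: [19.7515]; s^0: [-36.27]
First column: [1, -7.3, 19.7515, -36.27]. Sign changes = RHP roots = 3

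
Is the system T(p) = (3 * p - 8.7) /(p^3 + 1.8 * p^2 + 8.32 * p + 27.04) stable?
Denominator: p^3 + 1.8*p^2 + 8.32*p + 27.04 = (p + 2.6)(p^2 - 0.8*p + 10.4). Poles: -2.6, 0.4 + 3.2j, 0.4 - 3.2j. All Re(p)<0: No (unstable)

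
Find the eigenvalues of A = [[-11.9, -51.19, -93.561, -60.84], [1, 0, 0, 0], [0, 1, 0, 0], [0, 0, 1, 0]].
Eigenvalues solve det(λI - A) = 0.
Characteristic polynomial: λ^4 + 11.9*λ^3 + 51.19*λ^2 + 93.561*λ + 60.84 = 0.
Factor: (λ + 3.9)(λ + 1.6)(λ + 3.9)(λ + 2.5) = 0.
Roots: -1.6, -2.5, -3.9, -3.9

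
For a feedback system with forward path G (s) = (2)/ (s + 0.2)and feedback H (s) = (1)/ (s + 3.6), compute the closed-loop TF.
Closed-loop T = G/(1+GH).
Numerator: G_num * H_den = 2*s + 7.2.
Denominator: G_den * H_den + G_num * H_num = (s^2 + 3.8*s + 0.72) + (2) = s^2 + 3.8*s + 2.72.
T(s) = (2*s + 7.2)/(s^2 + 3.8*s + 2.72)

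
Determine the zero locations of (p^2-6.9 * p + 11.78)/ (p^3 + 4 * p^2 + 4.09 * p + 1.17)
Set numerator = 0: p^2 - 6.9*p + 11.78 = (p - 3.1)(p - 3.8) = 0 → Zeros: 3.1, 3.8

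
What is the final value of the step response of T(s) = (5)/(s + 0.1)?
FVT: lim_{t→∞} y(t) = lim_{s→0} s*Y(s) where Y(s) = T(s)/s.
= lim_{s→0} T(s) = T(0) = num(0)/den(0) = 5/0.1 = 50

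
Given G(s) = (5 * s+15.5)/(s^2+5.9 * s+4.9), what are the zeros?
Set numerator = 0: 5*s + 15.5 = 0 → Zeros: -3.1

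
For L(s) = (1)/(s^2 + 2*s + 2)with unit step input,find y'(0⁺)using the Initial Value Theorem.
IVT: y'(0⁺) = lim_{s→∞} s²·Y(s) = lim_{s→∞} s·L(s).
deg(num) = 0, deg(den) = 2, relative degree = 2 ≥ 2, so s·L(s) → 0. Initial slope = 0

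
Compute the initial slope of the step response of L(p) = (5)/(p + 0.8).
IVT: y'(0⁺) = lim_{p→∞} p²·Y(p) = lim_{p→∞} p·L(p).
deg(num) = 0, deg(den) = 1, relative degree = 1, so p·L(p) → (leading num)/(leading den) = 5/1 = 5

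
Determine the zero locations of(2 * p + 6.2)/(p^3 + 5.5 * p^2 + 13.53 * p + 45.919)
Set numerator = 0: 2*p + 6.2 = 0 → Zeros: -3.1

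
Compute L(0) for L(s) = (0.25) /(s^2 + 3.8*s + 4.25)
DC gain = L(0) = num(0)/den(0) = 0.25/4.25 = 0.05882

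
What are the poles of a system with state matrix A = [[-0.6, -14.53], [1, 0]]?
Eigenvalues solve det(λI - A) = 0.
Characteristic polynomial: λ^2 + 0.6*λ + 14.53 = 0.
Roots: -0.3 + 3.8j, -0.3 - 3.8j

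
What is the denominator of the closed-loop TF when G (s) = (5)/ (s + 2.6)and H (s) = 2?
Characteristic poly = G_den * H_den + G_num * H_num = (s + 2.6) + (10) = s + 12.6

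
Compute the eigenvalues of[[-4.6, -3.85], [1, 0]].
Eigenvalues solve det(λI - A) = 0.
Characteristic polynomial: λ^2 + 4.6*λ + 3.85 = 0.
Factor: (λ + 1.1)(λ + 3.5) = 0.
Roots: -1.1, -3.5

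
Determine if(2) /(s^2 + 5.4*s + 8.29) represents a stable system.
Denominator: s^2 + 5.4*s + 8.29. Poles: -2.7 + 1j, -2.7 - 1j. All Re(p)<0: Yes (stable)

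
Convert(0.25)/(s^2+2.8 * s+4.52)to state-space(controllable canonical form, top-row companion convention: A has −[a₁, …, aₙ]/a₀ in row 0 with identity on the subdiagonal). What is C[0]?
Reachable canonical form: C = numerator coefficients (right-aligned, zero-padded to length n).
num = 0.25, C = [[0, 0.25]].
C[0] = 0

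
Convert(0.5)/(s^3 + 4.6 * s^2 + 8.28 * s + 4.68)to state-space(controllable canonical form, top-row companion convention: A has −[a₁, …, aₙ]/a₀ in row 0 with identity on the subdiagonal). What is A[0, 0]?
Reachable canonical form for den = s^3 + 4.6*s^2 + 8.28*s + 4.68: top row of A = -[a₁,a₂,...,aₙ]/a₀, ones on the subdiagonal, zeros elsewhere.
A = [[-4.6, -8.28, -4.68], [1, 0, 0], [0, 1, 0]].
A[0,0] = -4.6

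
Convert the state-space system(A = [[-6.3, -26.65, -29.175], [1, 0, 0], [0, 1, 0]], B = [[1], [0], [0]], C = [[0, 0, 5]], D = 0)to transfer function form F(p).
F(p) = C(pI - A)⁻¹B + D.
Characteristic polynomial det(pI - A) = p^3 + 6.3*p^2 + 26.65*p + 29.175.
Numerator from C·adj(pI-A)·B + D·det(pI-A) = 5.
F(p) = (5)/(p^3 + 6.3*p^2 + 26.65*p + 29.175)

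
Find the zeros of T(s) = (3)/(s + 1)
Numerator is a nonzero constant (3) → Zeros: none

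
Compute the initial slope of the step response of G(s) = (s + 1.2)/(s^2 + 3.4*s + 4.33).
IVT: y'(0⁺) = lim_{s→∞} s²·Y(s) = lim_{s→∞} s·G(s).
deg(num) = 1, deg(den) = 2, relative degree = 1, so s·G(s) → (leading num)/(leading den) = 1/1 = 1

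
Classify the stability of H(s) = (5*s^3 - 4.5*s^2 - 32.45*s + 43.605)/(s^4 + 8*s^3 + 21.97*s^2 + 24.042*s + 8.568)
Denominator: s^4 + 8*s^3 + 21.97*s^2 + 24.042*s + 8.568 = (s + 0.7)(s + 2.4)(s + 1.5)(s + 3.4). Poles: -0.7, -1.5, -2.4, -3.4. Stable (all poles in LHP)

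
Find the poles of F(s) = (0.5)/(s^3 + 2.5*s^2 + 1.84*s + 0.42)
Set denominator = 0: s^3 + 2.5*s^2 + 1.84*s + 0.42 = (s + 1.4)(s + 0.5)(s + 0.6) = 0 → Poles: -0.5, -0.6, -1.4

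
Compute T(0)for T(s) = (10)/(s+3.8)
DC gain = T(0) = num(0)/den(0) = 10/3.8 = 2.632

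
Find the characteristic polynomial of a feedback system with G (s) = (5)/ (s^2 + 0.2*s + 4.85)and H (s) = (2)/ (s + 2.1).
Characteristic poly = G_den * H_den + G_num * H_num = (s^3 + 2.3*s^2 + 5.27*s + 10.185) + (10) = s^3 + 2.3*s^2 + 5.27*s + 20.185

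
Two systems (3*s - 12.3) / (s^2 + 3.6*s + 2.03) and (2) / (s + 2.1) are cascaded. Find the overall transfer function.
Series: H = H₁ · H₂ = (n₁·n₂)/(d₁·d₂).
Num: n₁·n₂ = 6*s - 24.6. Den: d₁·d₂ = s^3 + 5.7*s^2 + 9.59*s + 4.263.
H(s) = (6*s - 24.6)/(s^3 + 5.7*s^2 + 9.59*s + 4.263)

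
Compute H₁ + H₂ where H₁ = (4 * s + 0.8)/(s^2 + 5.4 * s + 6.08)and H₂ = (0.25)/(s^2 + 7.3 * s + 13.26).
Parallel: H = H₁ + H₂ = (n₁·d₂ + n₂·d₁)/(d₁·d₂).
n₁·d₂ = 4*s^3 + 30*s^2 + 58.88*s + 10.608. n₂·d₁ = 0.25*s^2 + 1.35*s + 1.52. Sum = 4*s^3 + 30.25*s^2 + 60.23*s + 12.128. d₁·d₂ = s^4 + 12.7*s^3 + 58.76*s^2 + 115.988*s + 80.6208.
H(s) = (4*s^3 + 30.25*s^2 + 60.23*s + 12.128)/(s^4 + 12.7*s^3 + 58.76*s^2 + 115.988*s + 80.6208)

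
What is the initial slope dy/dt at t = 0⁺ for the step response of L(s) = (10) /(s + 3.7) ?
IVT: y'(0⁺) = lim_{s→∞} s²·Y(s) = lim_{s→∞} s·L(s).
deg(num) = 0, deg(den) = 1, relative degree = 1, so s·L(s) → (leading num)/(leading den) = 10/1 = 10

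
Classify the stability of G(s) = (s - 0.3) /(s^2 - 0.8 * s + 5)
Denominator: s^2 - 0.8*s + 5. Poles: 0.4 + 2.2j, 0.4 - 2.2j. Unstable (2 pole(s) in RHP)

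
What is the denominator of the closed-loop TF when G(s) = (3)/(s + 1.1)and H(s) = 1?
Characteristic poly = G_den * H_den + G_num * H_num = (s + 1.1) + (3) = s + 4.1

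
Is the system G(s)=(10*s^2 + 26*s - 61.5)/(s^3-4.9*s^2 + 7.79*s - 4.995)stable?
Denominator: s^3 - 4.9*s^2 + 7.79*s - 4.995 = (s - 2.7)(s^2 - 2.2*s + 1.85). Poles: 1.1 + 0.8j, 1.1 - 0.8j, 2.7. All Re(p)<0: No (unstable)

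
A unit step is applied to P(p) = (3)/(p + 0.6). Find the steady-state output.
FVT: lim_{t→∞} y(t) = lim_{p→0} p*Y(p) where Y(p) = P(p)/p.
= lim_{p→0} P(p) = P(0) = num(0)/den(0) = 3/0.6 = 5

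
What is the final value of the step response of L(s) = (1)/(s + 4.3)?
FVT: lim_{t→∞} y(t) = lim_{s→0} s*Y(s) where Y(s) = L(s)/s.
= lim_{s→0} L(s) = L(0) = num(0)/den(0) = 1/4.3 = 0.2326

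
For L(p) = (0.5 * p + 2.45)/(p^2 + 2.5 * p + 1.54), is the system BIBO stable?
Denominator: p^2 + 2.5*p + 1.54 = (p + 1.4)(p + 1.1). Poles: -1.1, -1.4. All Re(p)<0: Yes (stable)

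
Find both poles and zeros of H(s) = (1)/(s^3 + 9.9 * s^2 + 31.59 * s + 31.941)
Set denominator = 0: s^3 + 9.9*s^2 + 31.59*s + 31.941 = (s + 2.1)(s + 3.9)(s + 3.9) = 0 → Poles: -2.1, -3.9, -3.9
Numerator is a nonzero constant (1) → Zeros: none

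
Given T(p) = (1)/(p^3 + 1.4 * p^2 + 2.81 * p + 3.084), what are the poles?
Set denominator = 0: p^3 + 1.4*p^2 + 2.81*p + 3.084 = (p + 1.2)(p^2 + 0.2*p + 2.57) = 0 → Poles: -0.1 + 1.6j, -0.1 - 1.6j, -1.2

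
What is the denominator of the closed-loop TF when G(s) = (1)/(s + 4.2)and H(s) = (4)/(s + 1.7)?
Characteristic poly = G_den * H_den + G_num * H_num = (s^2 + 5.9*s + 7.14) + (4) = s^2 + 5.9*s + 11.14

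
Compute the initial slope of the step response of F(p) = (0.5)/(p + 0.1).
IVT: y'(0⁺) = lim_{p→∞} p²·Y(p) = lim_{p→∞} p·F(p).
deg(num) = 0, deg(den) = 1, relative degree = 1, so p·F(p) → (leading num)/(leading den) = 0.5/1 = 0.5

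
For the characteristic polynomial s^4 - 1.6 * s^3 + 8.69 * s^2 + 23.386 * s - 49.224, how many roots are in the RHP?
s^4 - 1.6*s^3 + 8.69*s^2 + 23.386*s - 49.224 = (s - 1.4)(s + 2.4)(s^2 - 2.6*s + 14.65). Poles: -2.4, 1.3 + 3.6j, 1.3 - 3.6j, 1.4. RHP poles (Re>0): 3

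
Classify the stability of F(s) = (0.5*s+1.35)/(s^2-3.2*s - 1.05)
Denominator: s^2 - 3.2*s - 1.05 = (s - 3.5)(s + 0.3). Poles: -0.3, 3.5. Unstable (1 pole(s) in RHP)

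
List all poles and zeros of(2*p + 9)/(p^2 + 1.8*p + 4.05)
Set denominator = 0: p^2 + 1.8*p + 4.05 = 0 → Poles: -0.9 + 1.8j, -0.9 - 1.8j
Set numerator = 0: 2*p + 9 = 0 → Zeros: -4.5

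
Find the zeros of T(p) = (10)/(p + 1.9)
Numerator is a nonzero constant (10) → Zeros: none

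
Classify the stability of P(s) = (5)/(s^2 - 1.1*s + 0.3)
Denominator: s^2 - 1.1*s + 0.3 = (s - 0.6)(s - 0.5). Poles: 0.5, 0.6. Unstable (2 pole(s) in RHP)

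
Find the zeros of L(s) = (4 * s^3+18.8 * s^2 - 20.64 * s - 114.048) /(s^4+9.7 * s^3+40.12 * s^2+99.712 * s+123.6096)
Set numerator = 0: 4*s^3 + 18.8*s^2 - 20.64*s - 114.048 = 4*(s + 4.4)(s - 2.4)(s + 2.7) = 0 → Zeros: -2.7, -4.4, 2.4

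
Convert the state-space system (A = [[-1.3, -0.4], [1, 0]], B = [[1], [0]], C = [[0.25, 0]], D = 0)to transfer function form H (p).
H(p) = C(pI - A)⁻¹B + D.
Characteristic polynomial det(pI - A) = p^2 + 1.3*p + 0.4.
Numerator from C·adj(pI-A)·B + D·det(pI-A) = 0.25*p.
H(p) = (0.25*p)/(p^2 + 1.3*p + 0.4)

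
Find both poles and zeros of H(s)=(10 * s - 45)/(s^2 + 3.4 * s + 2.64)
Set denominator = 0: s^2 + 3.4*s + 2.64 = (s + 1.2)(s + 2.2) = 0 → Poles: -1.2, -2.2
Set numerator = 0: 10*s - 45 = 0 → Zeros: 4.5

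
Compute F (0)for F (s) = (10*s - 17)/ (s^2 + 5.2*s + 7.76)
DC gain = F(0) = num(0)/den(0) = -17/7.76 = -2.191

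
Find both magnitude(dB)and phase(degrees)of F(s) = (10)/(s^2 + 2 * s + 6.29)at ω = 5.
Substitute s = j*5: F(j5) = -0.415719 - 0.222191j.
|F| = 20*log₁₀(sqrt(Re²+Im²)) = -6.53 dB.
∠F = atan2(Im, Re) = -151.88°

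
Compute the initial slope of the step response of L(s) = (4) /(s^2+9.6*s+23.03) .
IVT: y'(0⁺) = lim_{s→∞} s²·Y(s) = lim_{s→∞} s·L(s).
deg(num) = 0, deg(den) = 2, relative degree = 2 ≥ 2, so s·L(s) → 0. Initial slope = 0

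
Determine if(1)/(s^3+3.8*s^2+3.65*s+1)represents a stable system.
Denominator: s^3 + 3.8*s^2 + 3.65*s + 1 = (s + 0.8)(s + 2.5)(s + 0.5). Poles: -0.5, -0.8, -2.5. All Re(p)<0: Yes (stable)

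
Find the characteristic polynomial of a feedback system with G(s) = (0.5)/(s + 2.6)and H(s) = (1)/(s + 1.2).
Characteristic poly = G_den * H_den + G_num * H_num = (s^2 + 3.8*s + 3.12) + (0.5) = s^2 + 3.8*s + 3.62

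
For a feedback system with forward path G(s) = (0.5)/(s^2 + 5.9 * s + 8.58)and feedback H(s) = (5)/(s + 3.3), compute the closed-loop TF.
Closed-loop T = G/(1+GH).
Numerator: G_num * H_den = 0.5*s + 1.65.
Denominator: G_den * H_den + G_num * H_num = (s^3 + 9.2*s^2 + 28.05*s + 28.314) + (2.5) = s^3 + 9.2*s^2 + 28.05*s + 30.814.
T(s) = (0.5*s + 1.65)/(s^3 + 9.2*s^2 + 28.05*s + 30.814)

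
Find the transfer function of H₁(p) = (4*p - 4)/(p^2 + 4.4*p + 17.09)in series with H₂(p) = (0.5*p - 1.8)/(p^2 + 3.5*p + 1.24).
Series: H = H₁ · H₂ = (n₁·n₂)/(d₁·d₂).
Num: n₁·n₂ = 2*p^2 - 9.2*p + 7.2. Den: d₁·d₂ = p^4 + 7.9*p^3 + 33.73*p^2 + 65.271*p + 21.1916.
H(p) = (2*p^2 - 9.2*p + 7.2)/(p^4 + 7.9*p^3 + 33.73*p^2 + 65.271*p + 21.1916)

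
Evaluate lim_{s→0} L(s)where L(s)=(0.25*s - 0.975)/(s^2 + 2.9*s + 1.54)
DC gain = L(0) = num(0)/den(0) = -0.975/1.54 = -0.6331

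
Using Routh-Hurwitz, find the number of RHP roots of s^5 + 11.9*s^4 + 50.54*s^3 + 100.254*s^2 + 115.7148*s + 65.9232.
Routh array:
s^5: [1, 50.54, 115.7148]; s^4: [11.9, 100.254, 65.9232]; s^3: [42.1153, 110.175]; s^2: [69.1232, 65.9232]; s^1: [70.0094]; s^0: [65.9232]
First column: [1, 11.9, 42.1153, 69.1232, 70.0094, 65.9232]. Sign changes = RHP roots = 0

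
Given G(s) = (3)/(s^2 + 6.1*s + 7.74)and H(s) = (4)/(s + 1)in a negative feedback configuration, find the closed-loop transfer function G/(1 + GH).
Closed-loop T = G/(1+GH).
Numerator: G_num * H_den = 3*s + 3.
Denominator: G_den * H_den + G_num * H_num = (s^3 + 7.1*s^2 + 13.84*s + 7.74) + (12) = s^3 + 7.1*s^2 + 13.84*s + 19.74.
T(s) = (3*s + 3)/(s^3 + 7.1*s^2 + 13.84*s + 19.74)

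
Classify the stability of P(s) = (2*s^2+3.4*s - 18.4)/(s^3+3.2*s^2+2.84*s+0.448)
Denominator: s^3 + 3.2*s^2 + 2.84*s + 0.448 = (s + 0.2)(s + 1.6)(s + 1.4). Poles: -0.2, -1.4, -1.6. Stable (all poles in LHP)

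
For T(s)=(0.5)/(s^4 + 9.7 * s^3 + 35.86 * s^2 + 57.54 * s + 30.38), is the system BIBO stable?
Denominator: s^4 + 9.7*s^3 + 35.86*s^2 + 57.54*s + 30.38 = (s + 3.1)(s + 1)(s^2 + 5.6*s + 9.8). Poles: -1, -2.8 + 1.4j, -2.8 - 1.4j, -3.1. All Re(p)<0: Yes (stable)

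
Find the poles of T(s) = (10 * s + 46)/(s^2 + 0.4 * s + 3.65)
Set denominator = 0: s^2 + 0.4*s + 3.65 = 0 → Poles: -0.2 + 1.9j, -0.2 - 1.9j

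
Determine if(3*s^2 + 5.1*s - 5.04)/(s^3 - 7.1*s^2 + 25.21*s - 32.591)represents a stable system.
Denominator: s^3 - 7.1*s^2 + 25.21*s - 32.591 = (s - 2.3)(s^2 - 4.8*s + 14.17). Poles: 2.3, 2.4 + 2.9j, 2.4 - 2.9j. All Re(p)<0: No (unstable)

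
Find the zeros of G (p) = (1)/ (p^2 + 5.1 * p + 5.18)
Numerator is a nonzero constant (1) → Zeros: none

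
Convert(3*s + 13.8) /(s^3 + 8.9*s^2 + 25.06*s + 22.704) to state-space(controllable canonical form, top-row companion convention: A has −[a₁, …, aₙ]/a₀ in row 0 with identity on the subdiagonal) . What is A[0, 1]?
Reachable canonical form for den = s^3 + 8.9*s^2 + 25.06*s + 22.704: top row of A = -[a₁,a₂,...,aₙ]/a₀, ones on the subdiagonal, zeros elsewhere.
A = [[-8.9, -25.06, -22.704], [1, 0, 0], [0, 1, 0]].
A[0,1] = -25.06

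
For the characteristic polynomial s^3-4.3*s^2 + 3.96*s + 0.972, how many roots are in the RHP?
s^3 - 4.3*s^2 + 3.96*s + 0.972 = (s - 2.7)(s - 1.8)(s + 0.2). Poles: -0.2, 1.8, 2.7. RHP poles (Re>0): 2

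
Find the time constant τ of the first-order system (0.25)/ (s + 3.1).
First-order system: τ = -1/pole. Pole = -3.1. τ = -1/(-3.1) = 0.3226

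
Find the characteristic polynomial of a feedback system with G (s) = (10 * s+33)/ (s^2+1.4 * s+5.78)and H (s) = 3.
Characteristic poly = G_den * H_den + G_num * H_num = (s^2 + 1.4*s + 5.78) + (30*s + 99) = s^2 + 31.4*s + 104.78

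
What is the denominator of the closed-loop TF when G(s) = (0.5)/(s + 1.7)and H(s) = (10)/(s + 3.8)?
Characteristic poly = G_den * H_den + G_num * H_num = (s^2 + 5.5*s + 6.46) + (5) = s^2 + 5.5*s + 11.46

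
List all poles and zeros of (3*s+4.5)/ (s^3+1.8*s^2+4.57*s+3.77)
Set denominator = 0: s^3 + 1.8*s^2 + 4.57*s + 3.77 = (s + 1)(s^2 + 0.8*s + 3.77) = 0 → Poles: -0.4 + 1.9j, -0.4 - 1.9j, -1
Set numerator = 0: 3*s + 4.5 = 0 → Zeros: -1.5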